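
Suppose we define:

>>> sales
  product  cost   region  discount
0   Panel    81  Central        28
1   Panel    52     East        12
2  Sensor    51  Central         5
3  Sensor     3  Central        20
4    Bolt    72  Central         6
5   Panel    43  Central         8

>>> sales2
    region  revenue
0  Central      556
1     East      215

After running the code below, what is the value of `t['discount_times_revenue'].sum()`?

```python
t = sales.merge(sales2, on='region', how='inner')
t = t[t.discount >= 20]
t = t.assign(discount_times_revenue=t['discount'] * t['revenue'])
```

merge on 'region' (how='inner') → 6 rows:
  product  cost   region  discount  revenue
0   Panel    81  Central        28      556
1   Panel    52     East        12      215
2  Sensor    51  Central         5      556
3  Sensor     3  Central        20      556
4    Bolt    72  Central         6      556
5   Panel    43  Central         8      556
filter rows where discount >= 20:
  product  cost   region  discount  revenue
0   Panel    81  Central        28      556
3  Sensor     3  Central        20      556
add column discount_times_revenue = t['discount'] * t['revenue']:
  product  cost   region  discount  revenue  discount_times_revenue
0   Panel    81  Central        28      556                   15568
3  Sensor     3  Central        20      556                   11120
sum of column 'discount_times_revenue' → 26688

26688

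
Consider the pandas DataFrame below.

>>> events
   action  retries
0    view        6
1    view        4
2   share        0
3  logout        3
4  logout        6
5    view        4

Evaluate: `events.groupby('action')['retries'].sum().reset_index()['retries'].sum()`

group by action, sum of retries:
action
logout     9
share      0
view      14
Name: retries, dtype: int64
reset_index():
   action  retries
0  logout        9
1   share        0
2    view       14
Taking the sum of column 'retries' gives 23.

23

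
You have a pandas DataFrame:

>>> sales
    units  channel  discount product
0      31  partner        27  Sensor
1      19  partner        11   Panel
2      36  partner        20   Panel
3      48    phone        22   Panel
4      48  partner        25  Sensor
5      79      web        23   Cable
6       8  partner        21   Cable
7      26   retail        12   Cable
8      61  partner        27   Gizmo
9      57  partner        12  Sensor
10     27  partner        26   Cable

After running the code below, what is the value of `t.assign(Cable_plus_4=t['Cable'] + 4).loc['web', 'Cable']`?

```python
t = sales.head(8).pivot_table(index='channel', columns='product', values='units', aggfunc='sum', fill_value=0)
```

take first 8 rows:
   units  channel  discount product
0     31  partner        27  Sensor
1     19  partner        11   Panel
2     36  partner        20   Panel
3     48    phone        22   Panel
4     48  partner        25  Sensor
5     79      web        23   Cable
6      8  partner        21   Cable
7     26   retail        12   Cable
pivot: rows=channel, cols=product, sum(units):
product  Cable  Panel  Sensor
channel                      
partner      8     55      79
phone        0     48       0
retail      26      0       0
web         79      0       0
add column Cable_plus_4 = t['Cable'] + 4:
product  Cable  Panel  Sensor  Cable_plus_4
channel                                    
partner      8     55      79            12
phone        0     48       0             4
retail      26      0       0            30
web         79      0       0            83
So loc['web', 'Cable'] = 79.

79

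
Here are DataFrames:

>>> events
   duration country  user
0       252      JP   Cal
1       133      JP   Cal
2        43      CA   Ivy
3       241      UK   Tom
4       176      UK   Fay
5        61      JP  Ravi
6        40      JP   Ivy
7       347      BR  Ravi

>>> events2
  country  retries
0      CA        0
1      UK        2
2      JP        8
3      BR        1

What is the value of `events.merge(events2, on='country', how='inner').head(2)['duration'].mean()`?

merge on 'country' (how='inner') → 8 rows:
   duration country  user  retries
0       252      JP   Cal        8
1       133      JP   Cal        8
2        43      CA   Ivy        0
3       241      UK   Tom        2
4       176      UK   Fay        2
5        61      JP  Ravi        8
6        40      JP   Ivy        8
7       347      BR  Ravi        1
take first 2 rows:
   duration country user  retries
0       252      JP  Cal        8
1       133      JP  Cal        8

192.5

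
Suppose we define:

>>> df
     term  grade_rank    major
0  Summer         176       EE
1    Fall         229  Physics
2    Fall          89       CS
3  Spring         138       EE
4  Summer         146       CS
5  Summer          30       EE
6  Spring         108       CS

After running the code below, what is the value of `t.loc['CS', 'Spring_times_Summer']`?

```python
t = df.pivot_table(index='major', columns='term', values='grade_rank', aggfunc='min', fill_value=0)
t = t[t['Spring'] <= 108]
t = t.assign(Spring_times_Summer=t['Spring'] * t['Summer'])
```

pivot: rows=major, cols=term, min(grade_rank):
term     Fall  Spring  Summer
major                        
CS         89     108     146
EE          0     138      30
Physics   229       0       0
filter rows where Spring <= 108:
term     Fall  Spring  Summer
major                        
CS         89     108     146
Physics   229       0       0
add column Spring_times_Summer = t['Spring'] * t['Summer']:
term     Fall  Spring  Summer  Spring_times_Summer
major                                             
CS         89     108     146                15768
Physics   229       0       0                    0

15768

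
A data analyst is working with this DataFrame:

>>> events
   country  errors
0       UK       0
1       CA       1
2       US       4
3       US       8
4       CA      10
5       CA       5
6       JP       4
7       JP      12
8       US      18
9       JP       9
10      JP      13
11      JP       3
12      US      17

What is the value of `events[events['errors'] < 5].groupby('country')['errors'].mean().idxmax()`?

US

filter rows where errors < 5:
   country  errors
0       UK       0
1       CA       1
2       US       4
6       JP       4
11      JP       3
group by country, mean of errors:
country
CA    1.0
JP    3.5
UK    0.0
US    4.0
Name: errors, dtype: float64
Taking the label with the largest value gives US.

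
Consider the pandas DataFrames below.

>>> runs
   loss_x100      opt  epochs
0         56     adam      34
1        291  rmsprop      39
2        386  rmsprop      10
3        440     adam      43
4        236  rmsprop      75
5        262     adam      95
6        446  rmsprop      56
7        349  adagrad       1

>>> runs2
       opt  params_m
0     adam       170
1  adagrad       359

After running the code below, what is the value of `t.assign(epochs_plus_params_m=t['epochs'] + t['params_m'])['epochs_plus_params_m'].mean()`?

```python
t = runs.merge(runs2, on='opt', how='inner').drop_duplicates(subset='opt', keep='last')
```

merge on 'opt' (how='inner') → 4 rows:
   loss_x100      opt  epochs  params_m
0         56     adam      34       170
1        440     adam      43       170
2        262     adam      95       170
3        349  adagrad       1       359
drop duplicate opt (keep=last):
   loss_x100      opt  epochs  params_m
2        262     adam      95       170
3        349  adagrad       1       359
add column epochs_plus_params_m = t['epochs'] + t['params_m']:
   loss_x100      opt  epochs  params_m  epochs_plus_params_m
2        262     adam      95       170                   265
3        349  adagrad       1       359                   360

312.5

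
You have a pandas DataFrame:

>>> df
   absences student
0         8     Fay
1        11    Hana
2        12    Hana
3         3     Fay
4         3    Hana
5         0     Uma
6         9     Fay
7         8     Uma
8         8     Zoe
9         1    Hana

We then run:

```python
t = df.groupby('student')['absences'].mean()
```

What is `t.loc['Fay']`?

group by student, mean of absences:
student
Fay     6.666667
Hana    6.750000
Uma     4.000000
Zoe     8.000000
Name: absences, dtype: float64
Finally, value at index 'Fay' = 6.66666666667.

6.66666666667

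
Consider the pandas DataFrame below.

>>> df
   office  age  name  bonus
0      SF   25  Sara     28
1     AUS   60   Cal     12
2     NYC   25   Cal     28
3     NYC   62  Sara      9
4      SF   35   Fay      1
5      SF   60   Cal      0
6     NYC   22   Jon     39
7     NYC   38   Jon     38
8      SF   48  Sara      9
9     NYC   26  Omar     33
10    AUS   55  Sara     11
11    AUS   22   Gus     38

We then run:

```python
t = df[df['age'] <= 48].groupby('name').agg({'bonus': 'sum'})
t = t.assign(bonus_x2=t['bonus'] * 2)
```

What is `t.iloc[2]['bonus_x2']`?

filter rows where age <= 48:
   office  age  name  bonus
0      SF   25  Sara     28
2     NYC   25   Cal     28
4      SF   35   Fay      1
6     NYC   22   Jon     39
7     NYC   38   Jon     38
8      SF   48  Sara      9
9     NYC   26  Omar     33
11    AUS   22   Gus     38
group by name, sum of bonus:
      bonus
name       
Cal      28
Fay       1
Gus      38
Jon      77
Omar     33
Sara     37
add column bonus_x2 = t['bonus'] * 2:
      bonus  bonus_x2
name                 
Cal      28        56
Fay       1         2
Gus      38        76
Jon      77       154
Omar     33        66
Sara     37        74
value at position 2, column 'bonus_x2' → 76

76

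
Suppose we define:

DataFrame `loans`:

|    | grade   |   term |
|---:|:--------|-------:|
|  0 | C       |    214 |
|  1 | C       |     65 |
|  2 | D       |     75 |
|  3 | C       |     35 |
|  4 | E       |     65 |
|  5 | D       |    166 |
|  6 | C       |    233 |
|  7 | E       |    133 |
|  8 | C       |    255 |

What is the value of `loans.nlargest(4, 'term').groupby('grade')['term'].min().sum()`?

take 4 rows with largest term:
  grade  term
8     C   255
6     C   233
0     C   214
5     D   166
group by grade, min of term:
grade
C    214
D    166
Name: term, dtype: int64

380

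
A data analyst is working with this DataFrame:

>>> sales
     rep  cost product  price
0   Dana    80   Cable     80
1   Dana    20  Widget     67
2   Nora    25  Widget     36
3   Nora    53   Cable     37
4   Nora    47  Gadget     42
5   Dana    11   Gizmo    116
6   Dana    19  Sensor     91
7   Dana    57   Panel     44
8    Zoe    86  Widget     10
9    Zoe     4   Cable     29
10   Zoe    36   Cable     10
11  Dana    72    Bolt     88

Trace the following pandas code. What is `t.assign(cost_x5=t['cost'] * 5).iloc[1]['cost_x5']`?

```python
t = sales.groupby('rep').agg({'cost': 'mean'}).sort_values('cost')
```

group by rep, mean of cost:
           cost
rep            
Dana  43.166667
Nora  41.666667
Zoe   42.000000
sort by cost:
           cost
rep            
Nora  41.666667
Zoe   42.000000
Dana  43.166667
add column cost_x5 = t['cost'] * 5:
           cost     cost_x5
rep                        
Nora  41.666667  208.333333
Zoe   42.000000  210.000000
Dana  43.166667  215.833333
Then the value at position 1, column 'cost_x5': 210.0

210.0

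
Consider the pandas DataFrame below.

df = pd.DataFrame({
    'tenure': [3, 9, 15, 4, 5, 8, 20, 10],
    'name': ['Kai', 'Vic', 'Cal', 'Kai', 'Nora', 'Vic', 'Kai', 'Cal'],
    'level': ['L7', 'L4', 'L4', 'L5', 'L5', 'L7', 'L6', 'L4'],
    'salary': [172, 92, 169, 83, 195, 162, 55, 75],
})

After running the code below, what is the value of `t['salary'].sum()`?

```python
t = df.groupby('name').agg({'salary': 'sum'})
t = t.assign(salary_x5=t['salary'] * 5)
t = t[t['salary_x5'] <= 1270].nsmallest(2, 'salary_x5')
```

439

group by name, sum of salary:
      salary
name        
Cal      244
Kai      310
Nora     195
Vic      254
add column salary_x5 = t['salary'] * 5:
      salary  salary_x5
name                   
Cal      244       1220
Kai      310       1550
Nora     195        975
Vic      254       1270
filter rows where salary_x5 <= 1270:
      salary  salary_x5
name                   
Cal      244       1220
Nora     195        975
Vic      254       1270
take 2 rows with smallest salary_x5:
      salary  salary_x5
name                   
Nora     195        975
Cal      244       1220
The sum of column 'salary' is 439.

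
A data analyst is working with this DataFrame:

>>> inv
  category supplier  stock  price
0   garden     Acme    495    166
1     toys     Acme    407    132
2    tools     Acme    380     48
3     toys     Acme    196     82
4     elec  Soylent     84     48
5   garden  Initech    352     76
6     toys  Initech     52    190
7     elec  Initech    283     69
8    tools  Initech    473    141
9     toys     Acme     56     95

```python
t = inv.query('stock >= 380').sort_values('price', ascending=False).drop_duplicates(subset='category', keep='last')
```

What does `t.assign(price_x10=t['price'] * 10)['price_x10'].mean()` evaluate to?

1153.33333333

filter rows where stock >= 380:
  category supplier  stock  price
0   garden     Acme    495    166
1     toys     Acme    407    132
2    tools     Acme    380     48
8    tools  Initech    473    141
sort by price descending:
  category supplier  stock  price
0   garden     Acme    495    166
8    tools  Initech    473    141
1     toys     Acme    407    132
2    tools     Acme    380     48
drop duplicate category (keep=last):
  category supplier  stock  price
0   garden     Acme    495    166
1     toys     Acme    407    132
2    tools     Acme    380     48
add column price_x10 = t['price'] * 10:
  category supplier  stock  price  price_x10
0   garden     Acme    495    166       1660
1     toys     Acme    407    132       1320
2    tools     Acme    380     48        480
Taking the mean of column 'price_x10' gives 1153.33333333.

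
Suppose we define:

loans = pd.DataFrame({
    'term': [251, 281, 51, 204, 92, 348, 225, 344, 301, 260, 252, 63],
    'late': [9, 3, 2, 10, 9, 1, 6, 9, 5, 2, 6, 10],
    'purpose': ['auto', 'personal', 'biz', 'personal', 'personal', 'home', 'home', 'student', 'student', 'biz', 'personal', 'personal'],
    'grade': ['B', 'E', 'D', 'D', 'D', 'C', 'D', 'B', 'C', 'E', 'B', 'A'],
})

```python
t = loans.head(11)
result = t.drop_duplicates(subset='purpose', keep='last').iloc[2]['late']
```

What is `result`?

take first 11 rows:
    term  late   purpose grade
0    251     9      auto     B
1    281     3  personal     E
2     51     2       biz     D
3    204    10  personal     D
4     92     9  personal     D
5    348     1      home     C
6    225     6      home     D
7    344     9   student     B
8    301     5   student     C
9    260     2       biz     E
10   252     6  personal     B
drop duplicate purpose (keep=last):
    term  late   purpose grade
0    251     9      auto     B
6    225     6      home     D
8    301     5   student     C
9    260     2       biz     E
10   252     6  personal     B

5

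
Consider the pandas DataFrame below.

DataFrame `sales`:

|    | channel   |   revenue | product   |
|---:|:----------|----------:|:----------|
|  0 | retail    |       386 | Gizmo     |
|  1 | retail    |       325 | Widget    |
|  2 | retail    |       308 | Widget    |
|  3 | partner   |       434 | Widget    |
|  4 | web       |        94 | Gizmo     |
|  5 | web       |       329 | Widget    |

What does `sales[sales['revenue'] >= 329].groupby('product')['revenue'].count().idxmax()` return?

filter rows where revenue >= 329:
   channel  revenue product
0   retail      386   Gizmo
3  partner      434  Widget
5      web      329  Widget
group by product, count of revenue:
product
Gizmo     1
Widget    2
Name: revenue, dtype: int64
label with the largest value → Widget

Widget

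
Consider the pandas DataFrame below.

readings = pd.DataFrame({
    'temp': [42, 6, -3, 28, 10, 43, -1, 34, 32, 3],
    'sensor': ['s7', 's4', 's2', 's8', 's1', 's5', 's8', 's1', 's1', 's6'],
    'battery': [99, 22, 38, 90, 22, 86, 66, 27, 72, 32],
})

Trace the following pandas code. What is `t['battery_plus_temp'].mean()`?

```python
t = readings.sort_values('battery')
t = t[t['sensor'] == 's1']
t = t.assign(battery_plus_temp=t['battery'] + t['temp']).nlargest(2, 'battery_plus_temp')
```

82.5

sort by battery:
   temp sensor  battery
1     6     s4       22
4    10     s1       22
7    34     s1       27
9     3     s6       32
2    -3     s2       38
6    -1     s8       66
8    32     s1       72
5    43     s5       86
3    28     s8       90
0    42     s7       99
filter rows where sensor == 's1':
   temp sensor  battery
4    10     s1       22
7    34     s1       27
8    32     s1       72
add column battery_plus_temp = t['battery'] + t['temp']:
   temp sensor  battery  battery_plus_temp
4    10     s1       22                 32
7    34     s1       27                 61
8    32     s1       72                104
take 2 rows with largest battery_plus_temp:
   temp sensor  battery  battery_plus_temp
8    32     s1       72                104
7    34     s1       27                 61
Hence 82.5.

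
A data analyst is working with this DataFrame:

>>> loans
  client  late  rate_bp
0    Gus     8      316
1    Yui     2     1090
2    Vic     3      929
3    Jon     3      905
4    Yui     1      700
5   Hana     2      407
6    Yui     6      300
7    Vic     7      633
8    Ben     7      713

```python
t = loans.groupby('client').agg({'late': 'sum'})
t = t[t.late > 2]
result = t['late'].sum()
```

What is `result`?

group by client, sum of late:
        late
client      
Ben        7
Gus        8
Hana       2
Jon        3
Vic       10
Yui        9
filter rows where late > 2:
        late
client      
Ben        7
Gus        8
Jon        3
Vic       10
Yui        9
Then the sum of column 'late': 37

37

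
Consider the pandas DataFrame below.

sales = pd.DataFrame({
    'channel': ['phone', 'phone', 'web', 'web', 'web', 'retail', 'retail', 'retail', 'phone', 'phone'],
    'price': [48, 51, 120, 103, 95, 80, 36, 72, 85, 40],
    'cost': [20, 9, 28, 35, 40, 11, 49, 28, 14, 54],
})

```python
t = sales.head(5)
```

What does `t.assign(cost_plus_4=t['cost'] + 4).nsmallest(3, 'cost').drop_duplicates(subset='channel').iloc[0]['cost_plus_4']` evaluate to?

take first 5 rows:
  channel  price  cost
0   phone     48    20
1   phone     51     9
2     web    120    28
3     web    103    35
4     web     95    40
add column cost_plus_4 = t['cost'] + 4:
  channel  price  cost  cost_plus_4
0   phone     48    20           24
1   phone     51     9           13
2     web    120    28           32
3     web    103    35           39
4     web     95    40           44
take 3 rows with smallest cost:
  channel  price  cost  cost_plus_4
1   phone     51     9           13
0   phone     48    20           24
2     web    120    28           32
drop duplicate channel (keep=first):
  channel  price  cost  cost_plus_4
1   phone     51     9           13
2     web    120    28           32
Then the value at position 0, column 'cost_plus_4': 13

13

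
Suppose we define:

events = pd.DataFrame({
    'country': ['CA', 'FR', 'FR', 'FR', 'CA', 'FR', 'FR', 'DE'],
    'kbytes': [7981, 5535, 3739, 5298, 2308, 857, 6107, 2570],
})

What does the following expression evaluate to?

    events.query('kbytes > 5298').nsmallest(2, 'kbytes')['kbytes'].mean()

filter rows where kbytes > 5298:
  country  kbytes
0      CA    7981
1      FR    5535
6      FR    6107
take 2 rows with smallest kbytes:
  country  kbytes
1      FR    5535
6      FR    6107
Hence 5821.0.

5821.0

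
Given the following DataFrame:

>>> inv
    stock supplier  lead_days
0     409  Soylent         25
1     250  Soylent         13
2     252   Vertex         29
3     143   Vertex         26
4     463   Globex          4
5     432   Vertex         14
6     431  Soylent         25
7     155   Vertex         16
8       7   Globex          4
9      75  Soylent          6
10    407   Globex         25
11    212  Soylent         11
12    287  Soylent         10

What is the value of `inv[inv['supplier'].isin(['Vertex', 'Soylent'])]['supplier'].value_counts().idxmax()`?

Soylent

filter rows where supplier in ['Vertex', 'Soylent']:
    stock supplier  lead_days
0     409  Soylent         25
1     250  Soylent         13
2     252   Vertex         29
3     143   Vertex         26
5     432   Vertex         14
6     431  Soylent         25
7     155   Vertex         16
9      75  Soylent          6
11    212  Soylent         11
12    287  Soylent         10
value_counts of supplier:
supplier
Soylent    6
Vertex     4
Name: count, dtype: int64
So idxmax() = Soylent.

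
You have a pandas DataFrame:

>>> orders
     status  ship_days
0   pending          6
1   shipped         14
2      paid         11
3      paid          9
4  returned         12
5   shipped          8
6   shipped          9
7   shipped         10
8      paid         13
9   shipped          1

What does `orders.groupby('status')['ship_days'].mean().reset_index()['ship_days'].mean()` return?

9.35

group by status, mean of ship_days:
status
paid        11.0
pending      6.0
returned    12.0
shipped      8.4
Name: ship_days, dtype: float64
reset_index():
     status  ship_days
0      paid       11.0
1   pending        6.0
2  returned       12.0
3   shipped        8.4
Then the mean of column 'ship_days': 9.35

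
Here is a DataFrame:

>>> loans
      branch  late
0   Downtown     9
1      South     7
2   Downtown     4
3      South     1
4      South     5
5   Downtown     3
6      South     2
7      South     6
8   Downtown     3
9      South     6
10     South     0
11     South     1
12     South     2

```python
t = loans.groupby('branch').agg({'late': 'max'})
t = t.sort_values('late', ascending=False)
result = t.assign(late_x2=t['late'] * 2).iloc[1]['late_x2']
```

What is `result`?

group by branch, max of late:
          late
branch        
Downtown     9
South        7
sort by late descending:
          late
branch        
Downtown     9
South        7
add column late_x2 = t['late'] * 2:
          late  late_x2
branch                 
Downtown     9       18
South        7       14
Finally, value at position 1, column 'late_x2' = 14.

14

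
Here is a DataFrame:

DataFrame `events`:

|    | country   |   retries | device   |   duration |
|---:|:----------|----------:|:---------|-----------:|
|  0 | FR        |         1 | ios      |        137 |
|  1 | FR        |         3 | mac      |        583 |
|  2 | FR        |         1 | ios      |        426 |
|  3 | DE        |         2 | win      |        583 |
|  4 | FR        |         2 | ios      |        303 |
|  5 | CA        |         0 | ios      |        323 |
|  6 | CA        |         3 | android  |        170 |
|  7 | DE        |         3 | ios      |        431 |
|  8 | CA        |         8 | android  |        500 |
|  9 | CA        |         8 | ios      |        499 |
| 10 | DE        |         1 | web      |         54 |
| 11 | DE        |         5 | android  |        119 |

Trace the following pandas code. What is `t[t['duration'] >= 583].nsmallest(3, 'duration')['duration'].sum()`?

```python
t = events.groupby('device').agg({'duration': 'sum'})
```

1955

group by device, sum of duration:
         duration
device           
android       789
ios          2119
mac           583
web            54
win           583
filter rows where duration >= 583:
         duration
device           
android       789
ios          2119
mac           583
win           583
take 3 rows with smallest duration:
         duration
device           
mac           583
win           583
android       789
sum of column 'duration' → 1955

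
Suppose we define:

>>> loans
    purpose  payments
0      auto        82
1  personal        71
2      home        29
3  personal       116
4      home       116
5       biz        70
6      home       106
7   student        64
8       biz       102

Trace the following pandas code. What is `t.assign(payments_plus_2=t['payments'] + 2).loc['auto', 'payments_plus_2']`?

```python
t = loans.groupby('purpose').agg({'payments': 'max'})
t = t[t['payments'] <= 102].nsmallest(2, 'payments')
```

group by purpose, max of payments:
          payments
purpose           
auto            82
biz            102
home           116
personal       116
student         64
filter rows where payments <= 102:
         payments
purpose          
auto           82
biz           102
student        64
take 2 rows with smallest payments:
         payments
purpose          
student        64
auto           82
add column payments_plus_2 = t['payments'] + 2:
         payments  payments_plus_2
purpose                           
student        64               66
auto           82               84

84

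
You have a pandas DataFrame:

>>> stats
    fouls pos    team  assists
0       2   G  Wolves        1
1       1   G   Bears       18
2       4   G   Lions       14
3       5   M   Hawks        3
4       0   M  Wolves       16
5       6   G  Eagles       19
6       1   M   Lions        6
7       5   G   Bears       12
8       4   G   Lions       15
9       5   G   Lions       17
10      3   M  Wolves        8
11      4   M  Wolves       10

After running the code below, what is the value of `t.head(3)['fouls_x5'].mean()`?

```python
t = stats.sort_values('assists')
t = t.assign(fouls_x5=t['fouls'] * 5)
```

13.3333333333

sort by assists:
    fouls pos    team  assists
0       2   G  Wolves        1
3       5   M   Hawks        3
6       1   M   Lions        6
10      3   M  Wolves        8
11      4   M  Wolves       10
7       5   G   Bears       12
2       4   G   Lions       14
8       4   G   Lions       15
4       0   M  Wolves       16
9       5   G   Lions       17
1       1   G   Bears       18
5       6   G  Eagles       19
add column fouls_x5 = t['fouls'] * 5:
    fouls pos    team  assists  fouls_x5
0       2   G  Wolves        1        10
3       5   M   Hawks        3        25
6       1   M   Lions        6         5
10      3   M  Wolves        8        15
11      4   M  Wolves       10        20
7       5   G   Bears       12        25
2       4   G   Lions       14        20
8       4   G   Lions       15        20
4       0   M  Wolves       16         0
9       5   G   Lions       17        25
1       1   G   Bears       18         5
5       6   G  Eagles       19        30
take first 3 rows:
   fouls pos    team  assists  fouls_x5
0      2   G  Wolves        1        10
3      5   M   Hawks        3        25
6      1   M   Lions        6         5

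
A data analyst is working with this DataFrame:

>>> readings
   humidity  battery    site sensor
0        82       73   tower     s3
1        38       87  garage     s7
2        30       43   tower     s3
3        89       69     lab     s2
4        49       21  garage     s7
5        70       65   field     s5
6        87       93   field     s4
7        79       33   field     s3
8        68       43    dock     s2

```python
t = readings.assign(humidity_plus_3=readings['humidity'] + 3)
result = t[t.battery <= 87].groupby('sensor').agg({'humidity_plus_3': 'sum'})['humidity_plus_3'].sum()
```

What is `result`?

529

add column humidity_plus_3 = readings['humidity'] + 3:
   humidity  battery    site sensor  humidity_plus_3
0        82       73   tower     s3               85
1        38       87  garage     s7               41
2        30       43   tower     s3               33
3        89       69     lab     s2               92
4        49       21  garage     s7               52
5        70       65   field     s5               73
6        87       93   field     s4               90
7        79       33   field     s3               82
8        68       43    dock     s2               71
filter rows where battery <= 87:
   humidity  battery    site sensor  humidity_plus_3
0        82       73   tower     s3               85
1        38       87  garage     s7               41
2        30       43   tower     s3               33
3        89       69     lab     s2               92
4        49       21  garage     s7               52
5        70       65   field     s5               73
7        79       33   field     s3               82
8        68       43    dock     s2               71
group by sensor, sum of humidity_plus_3:
        humidity_plus_3
sensor                 
s2                  163
s3                  200
s5                   73
s7                   93
The sum of column 'humidity_plus_3' is 529.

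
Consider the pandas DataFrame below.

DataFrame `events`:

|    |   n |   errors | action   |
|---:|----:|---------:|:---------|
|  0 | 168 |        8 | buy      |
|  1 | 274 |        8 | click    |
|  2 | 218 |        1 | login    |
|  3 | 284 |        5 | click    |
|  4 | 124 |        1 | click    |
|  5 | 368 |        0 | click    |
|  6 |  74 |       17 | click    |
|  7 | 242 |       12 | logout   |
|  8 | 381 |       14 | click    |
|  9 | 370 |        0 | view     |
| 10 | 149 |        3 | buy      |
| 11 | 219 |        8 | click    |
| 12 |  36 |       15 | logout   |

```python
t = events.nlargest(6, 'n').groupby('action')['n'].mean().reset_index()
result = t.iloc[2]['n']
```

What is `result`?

370.0

take 6 rows with largest n:
     n  errors  action
8  381      14   click
9  370       0    view
5  368       0   click
3  284       5   click
1  274       8   click
7  242      12  logout
group by action, mean of n:
action
click     326.75
logout    242.00
view      370.00
Name: n, dtype: float64
reset_index():
   action       n
0   click  326.75
1  logout  242.00
2    view  370.00
Taking the value at position 2, column 'n' gives 370.0.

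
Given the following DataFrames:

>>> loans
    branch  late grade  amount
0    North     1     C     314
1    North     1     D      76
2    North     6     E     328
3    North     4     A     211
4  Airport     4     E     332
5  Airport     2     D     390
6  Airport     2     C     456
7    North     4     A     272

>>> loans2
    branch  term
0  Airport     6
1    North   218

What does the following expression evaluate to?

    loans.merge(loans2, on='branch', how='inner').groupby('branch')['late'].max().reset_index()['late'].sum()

merge on 'branch' (how='inner') → 8 rows:
    branch  late grade  amount  term
0    North     1     C     314   218
1    North     1     D      76   218
2    North     6     E     328   218
3    North     4     A     211   218
4  Airport     4     E     332     6
5  Airport     2     D     390     6
6  Airport     2     C     456     6
7    North     4     A     272   218
group by branch, max of late:
branch
Airport    4
North      6
Name: late, dtype: int64
reset_index():
    branch  late
0  Airport     4
1    North     6
Finally, sum of column 'late' = 10.

10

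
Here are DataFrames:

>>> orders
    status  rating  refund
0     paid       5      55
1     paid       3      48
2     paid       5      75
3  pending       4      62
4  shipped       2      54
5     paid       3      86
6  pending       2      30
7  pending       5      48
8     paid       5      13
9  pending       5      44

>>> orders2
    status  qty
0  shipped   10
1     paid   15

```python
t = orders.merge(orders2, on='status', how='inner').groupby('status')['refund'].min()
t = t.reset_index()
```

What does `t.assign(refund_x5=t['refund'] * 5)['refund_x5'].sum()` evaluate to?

335

merge on 'status' (how='inner') → 6 rows:
    status  rating  refund  qty
0     paid       5      55   15
1     paid       3      48   15
2     paid       5      75   15
3  shipped       2      54   10
4     paid       3      86   15
5     paid       5      13   15
group by status, min of refund:
status
paid       13
shipped    54
Name: refund, dtype: int64
reset_index():
    status  refund
0     paid      13
1  shipped      54
add column refund_x5 = t['refund'] * 5:
    status  refund  refund_x5
0     paid      13         65
1  shipped      54        270
So sum() = 335.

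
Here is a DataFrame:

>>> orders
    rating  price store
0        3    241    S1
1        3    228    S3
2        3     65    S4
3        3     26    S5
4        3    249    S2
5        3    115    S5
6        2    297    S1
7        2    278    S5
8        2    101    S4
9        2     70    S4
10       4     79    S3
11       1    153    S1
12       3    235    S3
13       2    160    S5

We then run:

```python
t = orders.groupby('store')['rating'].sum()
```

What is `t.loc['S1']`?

group by store, sum of rating:
store
S1     6
S2     3
S3    10
S4     7
S5    10
Name: rating, dtype: int64
Hence 6.

6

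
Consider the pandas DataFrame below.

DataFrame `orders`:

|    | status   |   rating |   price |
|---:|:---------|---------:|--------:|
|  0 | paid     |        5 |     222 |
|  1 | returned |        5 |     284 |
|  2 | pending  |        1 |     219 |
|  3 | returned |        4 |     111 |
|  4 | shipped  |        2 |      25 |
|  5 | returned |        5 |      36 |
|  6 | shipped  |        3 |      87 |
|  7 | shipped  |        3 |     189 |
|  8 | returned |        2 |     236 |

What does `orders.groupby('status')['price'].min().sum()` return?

502

group by status, min of price:
status
paid        222
pending     219
returned     36
shipped      25
Name: price, dtype: int64
Finally, sum of the resulting series = 502.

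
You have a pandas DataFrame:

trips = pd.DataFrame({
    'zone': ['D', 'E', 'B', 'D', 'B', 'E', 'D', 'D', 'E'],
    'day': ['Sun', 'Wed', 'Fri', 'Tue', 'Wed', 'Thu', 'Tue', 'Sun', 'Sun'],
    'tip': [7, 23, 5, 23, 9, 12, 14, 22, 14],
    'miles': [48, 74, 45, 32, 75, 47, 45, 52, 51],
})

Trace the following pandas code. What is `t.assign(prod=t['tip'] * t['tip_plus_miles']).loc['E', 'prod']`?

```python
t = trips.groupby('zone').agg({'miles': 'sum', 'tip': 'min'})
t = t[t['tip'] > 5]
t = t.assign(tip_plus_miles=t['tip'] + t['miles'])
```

group by zone: sum(miles), min(tip):
      miles  tip
zone            
B       120    5
D       177    7
E       172   12
filter rows where tip > 5:
      miles  tip
zone            
D       177    7
E       172   12
add column tip_plus_miles = t['tip'] + t['miles']:
      miles  tip  tip_plus_miles
zone                            
D       177    7             184
E       172   12             184
add column prod = t['tip'] * t['tip_plus_miles']:
      miles  tip  tip_plus_miles  prod
zone                                  
D       177    7             184  1288
E       172   12             184  2208
Hence 2208.

2208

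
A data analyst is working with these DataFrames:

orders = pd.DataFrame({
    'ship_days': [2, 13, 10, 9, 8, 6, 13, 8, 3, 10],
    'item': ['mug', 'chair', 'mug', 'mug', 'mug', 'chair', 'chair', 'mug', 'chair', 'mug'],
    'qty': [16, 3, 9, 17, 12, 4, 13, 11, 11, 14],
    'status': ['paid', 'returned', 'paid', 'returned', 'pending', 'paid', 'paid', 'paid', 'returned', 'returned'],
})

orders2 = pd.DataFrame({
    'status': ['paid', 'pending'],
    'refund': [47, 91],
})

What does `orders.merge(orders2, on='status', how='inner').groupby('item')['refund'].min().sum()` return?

94

merge on 'status' (how='inner') → 6 rows:
   ship_days   item  qty   status  refund
0          2    mug   16     paid      47
1         10    mug    9     paid      47
2          8    mug   12  pending      91
3          6  chair    4     paid      47
4         13  chair   13     paid      47
5          8    mug   11     paid      47
group by item, min of refund:
item
chair    47
mug      47
Name: refund, dtype: int64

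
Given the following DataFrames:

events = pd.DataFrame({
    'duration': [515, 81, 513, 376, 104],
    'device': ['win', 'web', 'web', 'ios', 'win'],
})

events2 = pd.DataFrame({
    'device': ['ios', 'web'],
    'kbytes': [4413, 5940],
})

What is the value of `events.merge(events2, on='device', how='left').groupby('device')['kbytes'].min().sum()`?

10353.0

merge on 'device' (how='left') → 5 rows:
   duration device  kbytes
0       515    win     NaN
1        81    web  5940.0
2       513    web  5940.0
3       376    ios  4413.0
4       104    win     NaN
group by device, min of kbytes:
device
ios    4413.0
web    5940.0
win       NaN
Name: kbytes, dtype: float64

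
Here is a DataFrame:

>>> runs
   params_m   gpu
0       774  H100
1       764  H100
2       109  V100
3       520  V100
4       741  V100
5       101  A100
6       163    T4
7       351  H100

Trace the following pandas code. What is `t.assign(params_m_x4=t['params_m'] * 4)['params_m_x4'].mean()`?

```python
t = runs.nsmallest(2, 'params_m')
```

take 2 rows with smallest params_m:
   params_m   gpu
5       101  A100
2       109  V100
add column params_m_x4 = t['params_m'] * 4:
   params_m   gpu  params_m_x4
5       101  A100          404
2       109  V100          436
Hence 420.0.

420.0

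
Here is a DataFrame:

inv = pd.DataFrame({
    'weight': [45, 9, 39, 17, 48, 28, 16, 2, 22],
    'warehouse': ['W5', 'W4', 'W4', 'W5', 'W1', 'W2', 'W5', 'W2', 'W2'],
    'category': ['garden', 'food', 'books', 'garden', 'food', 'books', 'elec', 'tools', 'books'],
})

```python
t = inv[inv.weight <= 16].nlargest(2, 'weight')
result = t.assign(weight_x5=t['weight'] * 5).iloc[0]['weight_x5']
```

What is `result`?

filter rows where weight <= 16:
   weight warehouse category
1       9        W4     food
6      16        W5     elec
7       2        W2    tools
take 2 rows with largest weight:
   weight warehouse category
6      16        W5     elec
1       9        W4     food
add column weight_x5 = t['weight'] * 5:
   weight warehouse category  weight_x5
6      16        W5     elec         80
1       9        W4     food         45
Reading off the value at position 0, column 'weight_x5', we get 80.

80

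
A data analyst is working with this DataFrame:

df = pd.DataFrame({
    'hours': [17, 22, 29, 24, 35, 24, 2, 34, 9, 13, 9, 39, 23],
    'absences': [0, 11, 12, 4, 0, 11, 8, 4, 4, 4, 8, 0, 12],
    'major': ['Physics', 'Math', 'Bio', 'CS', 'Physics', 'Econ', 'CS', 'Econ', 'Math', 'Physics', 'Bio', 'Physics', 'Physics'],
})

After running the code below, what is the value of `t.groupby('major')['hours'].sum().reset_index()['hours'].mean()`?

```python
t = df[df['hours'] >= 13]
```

52.0

filter rows where hours >= 13:
    hours  absences    major
0      17         0  Physics
1      22        11     Math
2      29        12      Bio
3      24         4       CS
4      35         0  Physics
5      24        11     Econ
7      34         4     Econ
9      13         4  Physics
11     39         0  Physics
12     23        12  Physics
group by major, sum of hours:
major
Bio         29
CS          24
Econ        58
Math        22
Physics    127
Name: hours, dtype: int64
reset_index():
     major  hours
0      Bio     29
1       CS     24
2     Econ     58
3     Math     22
4  Physics    127
The mean of column 'hours' is 52.0.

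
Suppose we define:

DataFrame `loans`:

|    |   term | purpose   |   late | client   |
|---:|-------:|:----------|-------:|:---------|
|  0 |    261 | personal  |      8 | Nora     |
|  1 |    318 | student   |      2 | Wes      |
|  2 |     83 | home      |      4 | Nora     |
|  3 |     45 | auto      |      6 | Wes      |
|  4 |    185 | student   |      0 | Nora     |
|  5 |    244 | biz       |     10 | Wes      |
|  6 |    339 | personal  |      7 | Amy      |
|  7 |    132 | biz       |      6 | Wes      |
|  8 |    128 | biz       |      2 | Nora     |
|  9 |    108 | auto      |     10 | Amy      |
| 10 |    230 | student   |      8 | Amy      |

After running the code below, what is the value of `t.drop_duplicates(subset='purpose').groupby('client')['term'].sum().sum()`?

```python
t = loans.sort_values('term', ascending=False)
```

sort by term descending:
    term   purpose  late client
6    339  personal     7    Amy
1    318   student     2    Wes
0    261  personal     8   Nora
5    244       biz    10    Wes
10   230   student     8    Amy
4    185   student     0   Nora
7    132       biz     6    Wes
8    128       biz     2   Nora
9    108      auto    10    Amy
2     83      home     4   Nora
3     45      auto     6    Wes
drop duplicate purpose (keep=first):
   term   purpose  late client
6   339  personal     7    Amy
1   318   student     2    Wes
5   244       biz    10    Wes
9   108      auto    10    Amy
2    83      home     4   Nora
group by client, sum of term:
client
Amy     447
Nora     83
Wes     562
Name: term, dtype: int64
Taking the sum of the resulting series gives 1092.

1092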